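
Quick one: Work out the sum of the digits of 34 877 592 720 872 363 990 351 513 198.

137

3+4+8+7+7+5+9+2+7+2+0+8+7+2+3+6+3+9+9+0+3+5+1+5+1+3+1+9+8 = 137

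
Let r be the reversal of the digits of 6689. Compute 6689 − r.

Reverse of 6689 is 9866.
6689 − 9866 = -3177

-3177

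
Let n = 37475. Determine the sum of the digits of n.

3+7+4+7+5 = 26

26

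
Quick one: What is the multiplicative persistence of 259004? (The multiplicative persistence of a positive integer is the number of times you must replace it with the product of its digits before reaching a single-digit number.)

259004 → 0 (1 step)

1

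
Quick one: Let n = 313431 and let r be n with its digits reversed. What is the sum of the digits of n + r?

Reversal of 313431 is 134313; 313431 + 134313 = 447744.
Digit sum of 447744: 4+4+7+7+4+4 = 30.

30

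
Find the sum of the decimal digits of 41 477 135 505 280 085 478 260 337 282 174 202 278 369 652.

4+1+4+7+7+1+3+5+5+0+5+2+8+0+0+8+5+4+7+8+2+6+0+3+3+7+2+8+2+1+7+4+2+0+2+2+7+8+3+6+9+6+5+2 = 181

181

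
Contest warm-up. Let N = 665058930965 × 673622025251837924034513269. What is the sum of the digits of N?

217

665058930965 × 673622025251837924034513269 = 447998343988465564659838274445247474585
Sum of its 39 digits: 217.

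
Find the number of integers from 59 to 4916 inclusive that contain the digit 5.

1324

The integers in [59, 4916] that contain the digit 5: 59, 65, 75, 85, 95, 105, …, 4905, 4915.
1324 qualify.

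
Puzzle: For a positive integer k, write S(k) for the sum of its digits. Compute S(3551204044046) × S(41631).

S(3551204044046) = 3+5+5+1+2+0+4+0+4+4+0+4+6 = 38.
S(41631) = 4+1+6+3+1 = 15.
38 · 15 = 570.

570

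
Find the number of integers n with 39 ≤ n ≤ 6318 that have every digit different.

3404

The integers in [39, 6318] that have every digit different: 39, 40, 41, 42, 43, 45, …, 6317, 6318.
3404 qualify.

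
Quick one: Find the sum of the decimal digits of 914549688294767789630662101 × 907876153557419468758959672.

225

914549688294767789630662101 × 907876153557419468758959672 = 830297853246190712281140419034136238761434577317790872
Sum of its 54 digits: 225.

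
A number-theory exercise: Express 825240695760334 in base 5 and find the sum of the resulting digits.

42

825240695760334 in base 5 is 1331131220421103312314.
Digit sum: 1+3+3+1+1+3+1+2+2+0+4+2+1+1+0+3+3+1+2+3+1+4 = 42.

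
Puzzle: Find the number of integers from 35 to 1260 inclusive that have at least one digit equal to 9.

312

The integers in [35, 1260] that have at least one digit equal to 9: 39, 49, 59, 69, 79, 89, …, 1249, 1259.
312 qualify.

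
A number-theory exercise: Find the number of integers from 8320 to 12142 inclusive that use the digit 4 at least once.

1051

The integers in [8320, 12142] that use the digit 4 at least once: 8324, 8334, 8340, 8341, 8342, 8343, …, 12141, 12142.
1051 qualify.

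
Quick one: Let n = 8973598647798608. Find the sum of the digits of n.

8+9+7+3+5+9+8+6+4+7+7+9+8+6+0+8 = 104

104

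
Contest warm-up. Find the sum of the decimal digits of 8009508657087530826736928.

8+0+0+9+5+0+8+6+5+7+0+8+7+5+3+0+8+2+6+7+3+6+9+2+8 = 122

122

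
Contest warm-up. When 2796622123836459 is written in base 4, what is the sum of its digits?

36

2796622123836459 in base 4 is 21323320031110100302100223.
Digit sum: 2+1+3+2+3+3+2+0+0+3+1+1+1+0+1+0+0+3+0+2+1+0+0+2+2+3 = 36.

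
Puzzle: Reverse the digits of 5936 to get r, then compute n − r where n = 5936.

Reverse of 5936 is 6395.
5936 − 6395 = -459

-459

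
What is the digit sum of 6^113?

6^113 = 8532794636488733058832740489676687102871474765106158220600648717419444560622670122582016
Sum of its 88 digits: 387.

387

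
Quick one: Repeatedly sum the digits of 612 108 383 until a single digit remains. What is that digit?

6+1+2+1+0+8+3+8+3 = 32
3+2 = 5
(Equivalently, 612 108 383 mod 9 = 5.)

5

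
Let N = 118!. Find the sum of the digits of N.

118! = 468452584975429065657431236280838416439267950499862031533310318788629800927518416622330123618486343228862579684398745837012213486653229822121742374957258403779058860032000000000000000000000000000
Sum of its 195 digits: 756.

756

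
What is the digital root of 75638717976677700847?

7+5+6+3+8+7+1+7+9+7+6+6+7+7+7+0+0+8+4+7 = 112
1+1+2 = 4
(Equivalently, 75638717976677700847 mod 9 = 4.)

4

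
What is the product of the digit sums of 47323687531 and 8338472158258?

S(47323687531) = 4+7+3+2+3+6+8+7+5+3+1 = 49.
S(8338472158258) = 8+3+3+8+4+7+2+1+5+8+2+5+8 = 64.
49 · 64 = 3136.

3136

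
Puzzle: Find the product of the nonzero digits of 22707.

196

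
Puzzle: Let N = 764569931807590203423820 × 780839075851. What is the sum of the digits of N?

764569931807590203423820 × 780839075851 = 597006078976100824388776704880170820
Sum of its 36 digits: 163.

163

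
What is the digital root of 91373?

5

9+1+3+7+3 = 23
2+3 = 5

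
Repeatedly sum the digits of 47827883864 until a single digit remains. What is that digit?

2

4+7+8+2+7+8+8+3+8+6+4 = 65
6+5 = 11
1+1 = 2
(Equivalently, 47827883864 mod 9 = 2.)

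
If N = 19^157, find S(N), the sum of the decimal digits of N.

19^157 = 581186274899706972831421391417641072300700843706617376040224916350662006010995942378926073253583568161964251127580417823679739851997917309209993609088481759108685890042812061131177154939404645838384739
Sum of its 201 digits: 901.

901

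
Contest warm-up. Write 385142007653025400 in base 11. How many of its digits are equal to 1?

385142007653025400 in base 11 is 842221271A9783798.
The digit 1 appears 2 times.

2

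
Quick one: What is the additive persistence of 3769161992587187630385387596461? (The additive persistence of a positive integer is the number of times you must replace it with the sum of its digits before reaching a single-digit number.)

3

3769161992587187630385387596461 → 163 → 10 → 1 (3 steps)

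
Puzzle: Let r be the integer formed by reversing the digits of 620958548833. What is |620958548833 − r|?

Reverse of 620958548833 is 338845859026.
|620958548833 − 338845859026| = 282112689807

282112689807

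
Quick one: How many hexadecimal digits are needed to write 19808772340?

9

19808772340 in base 16 is 49CB1E0F4, which has 9 digits.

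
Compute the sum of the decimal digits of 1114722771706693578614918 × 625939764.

1114722771706693578614918 × 625939764 = 697749308647513655818537219799352
Sum of its 33 digits: 174.

174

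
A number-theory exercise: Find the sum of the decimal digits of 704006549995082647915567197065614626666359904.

7+0+4+0+0+6+5+4+9+9+9+5+0+8+2+6+4+7+9+1+5+5+6+7+1+9+7+0+6+5+6+1+4+6+2+6+6+6+6+3+5+9+9+0+4 = 219

219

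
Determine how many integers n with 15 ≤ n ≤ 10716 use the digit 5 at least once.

The integers in [15, 10716] that use the digit 5 at least once: 15, 25, 35, 45, 50, 51, …, 10705, 10715.
3654 qualify.

3654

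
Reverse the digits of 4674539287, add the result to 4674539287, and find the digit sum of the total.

Reversal of 4674539287 is 7829354764; 4674539287 + 7829354764 = 12503894051.
Digit sum of 12503894051: 1+2+5+0+3+8+9+4+0+5+1 = 38.

38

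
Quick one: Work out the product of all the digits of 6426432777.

2370816

6×4×2×6×4×3×2×7×7×7 = 2370816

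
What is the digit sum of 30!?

30! = 265252859812191058636308480000000
Sum of its 33 digits: 117.

117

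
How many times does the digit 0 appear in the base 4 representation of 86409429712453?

5

86409429712453 in base 4 is 103221123003113033321011.
The digit 0 appears 5 times.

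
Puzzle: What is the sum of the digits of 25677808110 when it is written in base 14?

25677808110 in base 14 is 13583C5B0A.
Digit sum: 1+3+5+8+3+12+5+11+0+10 = 58.

58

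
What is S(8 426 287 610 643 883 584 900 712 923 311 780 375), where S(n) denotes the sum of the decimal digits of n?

161

8+4+2+6+2+8+7+6+1+0+6+4+3+8+8+3+5+8+4+9+0+0+7+1+2+9+2+3+3+1+1+7+8+0+3+7+5 = 161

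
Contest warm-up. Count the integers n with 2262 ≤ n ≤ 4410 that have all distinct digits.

The integers in [2262, 4410] that have all distinct digits: 2301, 2304, 2305, 2306, 2307, 2308, …, 4397, 4398.
1120 qualify.

1120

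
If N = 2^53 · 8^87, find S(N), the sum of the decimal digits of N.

2^53 · 8^87 = 33374797436264220037422214158899251790667258161822699530422525122222183215322508594108782608384
Sum of its 95 digits: 391.

391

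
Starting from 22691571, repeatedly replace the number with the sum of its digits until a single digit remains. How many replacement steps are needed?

22691571 → 33 → 6 (2 steps)

2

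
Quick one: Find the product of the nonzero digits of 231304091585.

129600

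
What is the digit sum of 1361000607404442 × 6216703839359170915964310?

153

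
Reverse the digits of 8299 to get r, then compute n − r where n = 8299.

Reverse of 8299 is 9928.
8299 − 9928 = -1629

-1629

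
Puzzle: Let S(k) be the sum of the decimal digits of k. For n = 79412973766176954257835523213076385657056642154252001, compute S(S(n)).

First digit sum: 229.
2+2+9 = 13.

13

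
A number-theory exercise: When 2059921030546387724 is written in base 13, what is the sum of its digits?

2059921030546387724 in base 13 is 31322B818AAA53111.
Digit sum: 3+1+3+2+2+11+8+1+8+10+10+10+5+3+1+1+1 = 80.

80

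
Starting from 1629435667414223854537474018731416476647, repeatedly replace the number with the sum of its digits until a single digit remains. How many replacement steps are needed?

1629435667414223854537474018731416476647 → 177 → 15 → 6 (3 steps)

3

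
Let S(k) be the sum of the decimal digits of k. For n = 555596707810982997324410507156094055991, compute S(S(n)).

11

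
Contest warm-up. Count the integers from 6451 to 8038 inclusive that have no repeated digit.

775

The integers in [6451, 8038] that have no repeated digit: 6451, 6452, 6453, 6457, 6458, 6459, …, 8036, 8037.
775 qualify.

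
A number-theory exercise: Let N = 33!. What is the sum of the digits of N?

144

33! = 8683317618811886495518194401280000000
Sum of its 37 digits: 144.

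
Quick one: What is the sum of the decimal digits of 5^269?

5^269 = 105421979432305232243485740512700190077099613823685075500777630251081442909697595922503753704495705890631680834303584760705506578940819661787756393762915951839431727421469986438751220703125
Sum of its 189 digits: 830.

830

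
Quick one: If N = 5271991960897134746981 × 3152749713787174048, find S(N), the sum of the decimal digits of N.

191

5271991960897134746981 × 3152749713787174048 = 16621271145806724048949530636835489549088
Sum of its 41 digits: 191.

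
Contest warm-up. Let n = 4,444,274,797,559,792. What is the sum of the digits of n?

89

4+4+4+4+2+7+4+7+9+7+5+5+9+7+9+2 = 89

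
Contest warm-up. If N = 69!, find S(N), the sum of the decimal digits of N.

69! = 171122452428141311372468338881272839092270544893520369393648040923257279754140647424000000000000000
Sum of its 99 digits: 351.

351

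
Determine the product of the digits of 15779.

2205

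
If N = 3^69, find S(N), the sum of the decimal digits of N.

3^69 = 834385168331080533771857328695283
Sum of its 33 digits: 153.

153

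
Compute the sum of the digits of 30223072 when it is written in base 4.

19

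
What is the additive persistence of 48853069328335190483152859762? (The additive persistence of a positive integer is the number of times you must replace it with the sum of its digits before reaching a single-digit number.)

3

48853069328335190483152859762 → 137 → 11 → 2 (3 steps)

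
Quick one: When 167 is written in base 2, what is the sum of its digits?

5

167 in base 2 is 10100111.
Digit sum: 1+0+1+0+0+1+1+1 = 5.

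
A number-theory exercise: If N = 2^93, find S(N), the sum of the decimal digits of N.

125

2^93 = 9903520314283042199192993792
Sum of its 28 digits: 125.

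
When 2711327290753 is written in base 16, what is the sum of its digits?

58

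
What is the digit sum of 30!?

117

30! = 265252859812191058636308480000000
Sum of its 33 digits: 117.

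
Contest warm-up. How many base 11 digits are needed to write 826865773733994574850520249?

26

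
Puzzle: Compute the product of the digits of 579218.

5040

5×7×9×2×1×8 = 5040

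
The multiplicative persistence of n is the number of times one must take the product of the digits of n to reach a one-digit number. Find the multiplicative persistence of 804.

1

804 → 0 (1 step)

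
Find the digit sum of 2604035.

2+6+0+4+0+3+5 = 20

20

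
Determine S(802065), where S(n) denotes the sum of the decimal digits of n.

21

8+0+2+0+6+5 = 21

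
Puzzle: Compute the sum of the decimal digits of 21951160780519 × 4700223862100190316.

21951160780519 × 4700223862100190316 = 103175369701393242279545005254004
Sum of its 33 digits: 118.

118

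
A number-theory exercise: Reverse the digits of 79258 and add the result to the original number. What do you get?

Reverse of 79258 is 85297.
79258 + 85297 = 164555

164555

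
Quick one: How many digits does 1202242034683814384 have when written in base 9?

19

1202242034683814384 in base 9 is 8007181701415125212, which has 19 digits.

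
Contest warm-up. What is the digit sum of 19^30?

19^30 = 230466617897195215045509519405933293401
Sum of its 39 digits: 163.

163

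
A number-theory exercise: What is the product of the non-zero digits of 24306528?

2×4×3×6×5×2×8 = 11520

11520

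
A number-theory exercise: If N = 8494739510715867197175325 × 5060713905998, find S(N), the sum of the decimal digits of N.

182

8494739510715867197175325 × 5060713905998 = 42989446369710435660572979413175099350
Sum of its 38 digits: 182.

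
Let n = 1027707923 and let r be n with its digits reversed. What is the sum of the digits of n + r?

40

Reversal of 1027707923 is 3297077201; 1027707923 + 3297077201 = 4324785124.
Digit sum of 4324785124: 4+3+2+4+7+8+5+1+2+4 = 40.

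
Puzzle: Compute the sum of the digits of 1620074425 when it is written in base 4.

1620074425 in base 4 is 1200210011332321.
Digit sum: 1+2+0+0+2+1+0+0+1+1+3+3+2+3+2+1 = 22.

22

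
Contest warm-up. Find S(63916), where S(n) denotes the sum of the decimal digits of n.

25

6+3+9+1+6 = 25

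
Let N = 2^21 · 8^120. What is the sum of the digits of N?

2^21 · 8^120 = 4925250774549309901534880012517951725634967408808180833493536675530715221437151326426783281860614455100828498788352
Sum of its 115 digits: 503.

503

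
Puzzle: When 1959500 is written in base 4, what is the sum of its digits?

1959500 in base 4 is 13132121030.
Digit sum: 1+3+1+3+2+1+2+1+0+3+0 = 17.

17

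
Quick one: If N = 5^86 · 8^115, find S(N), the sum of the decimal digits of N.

353

5^86 · 8^115 = 92633671389852956338856788006950326282615987732512451231566067206330503711948800000000000000000000000000000000000000000000000000000000000000000000000000000000000000
Sum of its 164 digits: 353.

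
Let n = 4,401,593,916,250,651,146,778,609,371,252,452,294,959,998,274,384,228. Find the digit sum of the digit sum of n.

First digit sum: 244.
2+4+4 = 10.

10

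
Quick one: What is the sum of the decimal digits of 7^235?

952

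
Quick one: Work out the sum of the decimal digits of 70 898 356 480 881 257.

89

7+0+8+9+8+3+5+6+4+8+0+8+8+1+2+5+7 = 89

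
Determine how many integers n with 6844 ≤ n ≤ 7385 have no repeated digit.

The integers in [6844, 7385] that have no repeated digit: 6845, 6847, 6849, 6850, 6851, 6852, …, 7384, 7385.
295 qualify.

295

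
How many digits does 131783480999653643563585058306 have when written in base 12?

131783480999653643563585058306 in base 12 is B618775520091A2A5521B2B7682, which has 27 digits.

27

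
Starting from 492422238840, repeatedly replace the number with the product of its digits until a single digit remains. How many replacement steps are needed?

492422238840 → 0 (1 step)

1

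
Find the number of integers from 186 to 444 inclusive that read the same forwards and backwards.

26

The integers in [186, 444] that read the same forwards and backwards: 191, 202, 212, 222, 232, 242, …, 434, 444.
26 qualify.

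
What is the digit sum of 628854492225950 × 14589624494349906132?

141

628854492225950 × 14589624494349906132 = 9174750903161692745384906234525400
Sum of its 34 digits: 141.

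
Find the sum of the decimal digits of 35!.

144

35! = 10333147966386144929666651337523200000000
Sum of its 41 digits: 144.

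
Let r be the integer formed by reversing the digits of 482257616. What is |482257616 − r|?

134494668

Reverse of 482257616 is 616752284.
|482257616 − 616752284| = 134494668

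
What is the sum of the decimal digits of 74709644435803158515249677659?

7+4+7+0+9+6+4+4+4+3+5+8+0+3+1+5+8+5+1+5+2+4+9+6+7+7+6+5+9 = 144

144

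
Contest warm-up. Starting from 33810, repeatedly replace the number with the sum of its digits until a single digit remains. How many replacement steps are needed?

2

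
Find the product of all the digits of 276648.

2×7×6×6×4×8 = 16128

16128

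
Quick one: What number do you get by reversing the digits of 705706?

Reversing 705706 gives 607507.

607507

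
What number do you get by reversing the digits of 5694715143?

Reversing 5694715143 gives 3415174965.

3415174965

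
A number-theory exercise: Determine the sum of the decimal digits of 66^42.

66^42 = 26353924217426416565420906733183103929420815954226177249094897230047090835456
Sum of its 77 digits: 324.

324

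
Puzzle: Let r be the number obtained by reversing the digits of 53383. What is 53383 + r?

Reverse of 53383 is 38335.
53383 + 38335 = 91718

91718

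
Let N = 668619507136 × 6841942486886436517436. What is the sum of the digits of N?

668619507136 × 6841942486886436517436 = 4574656213434867327491410590423296
Sum of its 34 digits: 146.

146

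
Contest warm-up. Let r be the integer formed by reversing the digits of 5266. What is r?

6625

Reversing 5266 gives 6625.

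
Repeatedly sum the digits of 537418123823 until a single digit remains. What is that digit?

2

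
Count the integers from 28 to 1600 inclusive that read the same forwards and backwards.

The integers in [28, 1600] that read the same forwards and backwards: 33, 44, 55, 66, 77, 88, …, 1441, 1551.
103 qualify.

103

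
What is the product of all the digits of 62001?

6×2×0×0×1 = 0

0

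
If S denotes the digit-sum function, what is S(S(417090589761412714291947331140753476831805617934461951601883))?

16

First digit sum: 259.
2+5+9 = 16.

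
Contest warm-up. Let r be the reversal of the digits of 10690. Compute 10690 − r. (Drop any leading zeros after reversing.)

1089

Reverse of 10690 is 9601.
10690 − 9601 = 1089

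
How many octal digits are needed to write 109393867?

9

109393867 in base 8 is 641233713, which has 9 digits.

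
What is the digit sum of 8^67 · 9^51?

8^67 · 9^51 = 14907235413962619046513516247232632964290210613370099838355633553858588547942182014679865099343444348940320768
Sum of its 110 digits: 486.

486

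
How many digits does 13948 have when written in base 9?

13948 in base 9 is 21117, which has 5 digits.

5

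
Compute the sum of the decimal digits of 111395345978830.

1+1+1+3+9+5+3+4+5+9+7+8+8+3+0 = 67

67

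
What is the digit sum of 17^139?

17^139 = 1077457309042021132958038359105740735227950342067092813322172004295559661794026462131149512778811579861554081071603420886574583654138475562086498411332944574379004255915953
Sum of its 172 digits: 719.

719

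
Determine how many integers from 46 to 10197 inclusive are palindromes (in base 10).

The integers in [46, 10197] that are palindromes (in base 10): 55, 66, 77, 88, 99, 101, …, 10001, 10101.
187 qualify.

187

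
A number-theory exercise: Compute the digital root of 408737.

4+0+8+7+3+7 = 29
2+9 = 11
1+1 = 2

2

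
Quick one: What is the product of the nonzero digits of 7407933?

7×4×7×9×3×3 = 15876

15876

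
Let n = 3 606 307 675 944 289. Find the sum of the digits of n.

3+6+0+6+3+0+7+6+7+5+9+4+4+2+8+9 = 79

79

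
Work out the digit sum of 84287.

29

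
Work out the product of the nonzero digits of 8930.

216

8×9×3 = 216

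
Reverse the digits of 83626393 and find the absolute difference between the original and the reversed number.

44263755

Reverse of 83626393 is 39362638.
|83626393 − 39362638| = 44263755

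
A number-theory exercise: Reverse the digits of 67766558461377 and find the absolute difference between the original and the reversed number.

9549927105399

Reverse of 67766558461377 is 77316485566776.
|67766558461377 − 77316485566776| = 9549927105399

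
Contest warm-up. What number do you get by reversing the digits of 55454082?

Reversing 55454082 gives 28045455.

28045455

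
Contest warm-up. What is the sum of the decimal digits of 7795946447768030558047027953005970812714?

7+7+9+5+9+4+6+4+4+7+7+6+8+0+3+0+5+5+8+0+4+7+0+2+7+9+5+3+0+0+5+9+7+0+8+1+2+7+1+4 = 185

185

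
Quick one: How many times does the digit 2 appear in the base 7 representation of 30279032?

1

30279032 in base 7 is 515240030.
The digit 2 appears 1 time.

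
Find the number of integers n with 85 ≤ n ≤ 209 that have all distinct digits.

93

The integers in [85, 209] that have all distinct digits: 85, 86, 87, 89, 90, 91, …, 208, 209.
93 qualify.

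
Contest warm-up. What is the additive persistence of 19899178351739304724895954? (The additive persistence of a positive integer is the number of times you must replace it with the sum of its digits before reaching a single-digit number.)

19899178351739304724895954 → 140 → 5 (2 steps)

2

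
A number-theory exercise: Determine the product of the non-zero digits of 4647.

672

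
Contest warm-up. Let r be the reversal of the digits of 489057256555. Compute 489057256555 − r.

-66595494429

Reverse of 489057256555 is 555652750984.
489057256555 − 555652750984 = -66595494429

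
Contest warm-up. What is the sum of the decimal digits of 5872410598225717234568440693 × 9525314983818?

5872410598225717234568440693 × 9525314983818 = 55936560662411049459704730369856787705874
Sum of its 41 digits: 201.

201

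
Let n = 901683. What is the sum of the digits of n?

27

9+0+1+6+8+3 = 27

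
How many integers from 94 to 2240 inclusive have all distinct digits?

The integers in [94, 2240] that have all distinct digits: 94, 95, 96, 97, 98, 102, …, 2197, 2198.
1269 qualify.

1269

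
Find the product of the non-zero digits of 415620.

240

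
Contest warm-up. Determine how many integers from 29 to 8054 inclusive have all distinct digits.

4272

The integers in [29, 8054] that have all distinct digits: 29, 30, 31, 32, 34, 35, …, 8053, 8054.
4272 qualify.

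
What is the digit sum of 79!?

79! = 894618213078297528685144171539831652069808216779571907213868063227837990693501860533361810841010176000000000000000000
Sum of its 117 digits: 441.

441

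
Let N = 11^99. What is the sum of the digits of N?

467

11^99 = 12527829399838427440107579247354215251149392000034969484678615956504532008683916069945559954314411495091
Sum of its 104 digits: 467.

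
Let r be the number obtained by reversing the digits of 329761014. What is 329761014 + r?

739928937

Reverse of 329761014 is 410167923.
329761014 + 410167923 = 739928937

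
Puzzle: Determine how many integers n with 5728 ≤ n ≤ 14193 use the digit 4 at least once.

The integers in [5728, 14193] that use the digit 4 at least once: 5734, 5740, 5741, 5742, 5743, 5744, …, 14192, 14193.
2416 qualify.

2416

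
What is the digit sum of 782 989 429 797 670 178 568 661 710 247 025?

170

7+8+2+9+8+9+4+2+9+7+9+7+6+7+0+1+7+8+5+6+8+6+6+1+7+1+0+2+4+7+0+2+5 = 170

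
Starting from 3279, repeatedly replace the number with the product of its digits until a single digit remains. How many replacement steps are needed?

3279 → 378 → 168 → 48 → 32 → 6 (5 steps)

5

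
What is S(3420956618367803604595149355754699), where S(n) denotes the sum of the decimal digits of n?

167

3+4+2+0+9+5+6+6+1+8+3+6+7+8+0+3+6+0+4+5+9+5+1+4+9+3+5+5+7+5+4+6+9+9 = 167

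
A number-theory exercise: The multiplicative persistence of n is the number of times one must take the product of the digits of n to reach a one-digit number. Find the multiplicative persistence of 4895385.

2

4895385 → 172800 → 0 (2 steps)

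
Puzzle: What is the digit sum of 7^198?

730

7^198 = 213506903904374636224875502281975788975901807146331299182655920082349505457638005138252706426721715312103372413317271717838024088646603901798994985047751357849744002449
Sum of its 168 digits: 730.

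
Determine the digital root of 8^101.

8

The digital root of n equals n mod 9 (or 9 when 9 | n), so we need 8^101 mod 9.
8^101 ≡ 8 (mod 9), so the digital root is 8.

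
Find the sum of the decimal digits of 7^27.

7^27 = 65712362363534280139543
Sum of its 23 digits: 91.

91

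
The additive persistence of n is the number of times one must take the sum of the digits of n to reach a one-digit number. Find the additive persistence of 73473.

73473 → 24 → 6 (2 steps)

2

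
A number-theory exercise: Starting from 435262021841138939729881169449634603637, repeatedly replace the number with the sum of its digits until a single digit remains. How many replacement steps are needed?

435262021841138939729881169449634603637 → 177 → 15 → 6 (3 steps)

3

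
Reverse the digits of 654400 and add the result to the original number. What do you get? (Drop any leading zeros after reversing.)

Reverse of 654400 is 4456.
654400 + 4456 = 658856

658856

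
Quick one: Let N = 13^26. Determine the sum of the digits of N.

13^26 = 91733330193268616658399616009
Sum of its 29 digits: 133.

133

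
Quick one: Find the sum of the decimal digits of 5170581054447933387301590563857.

136

5+1+7+0+5+8+1+0+5+4+4+4+7+9+3+3+3+8+7+3+0+1+5+9+0+5+6+3+8+5+7 = 136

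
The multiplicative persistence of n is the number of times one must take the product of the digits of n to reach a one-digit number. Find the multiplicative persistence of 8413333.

8413333 → 2592 → 180 → 0 (3 steps)

3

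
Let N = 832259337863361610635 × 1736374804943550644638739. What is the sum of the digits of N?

832259337863361610635 × 1736374804943550644638739 = 1445114145444943130195057369467037230755389265
Sum of its 46 digits: 189.

189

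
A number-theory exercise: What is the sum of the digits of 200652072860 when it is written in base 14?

200652072860 in base 14 is 99D6941388.
Digit sum: 9+9+13+6+9+4+1+3+8+8 = 70.

70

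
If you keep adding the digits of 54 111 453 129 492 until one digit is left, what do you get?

5+4+1+1+1+4+5+3+1+2+9+4+9+2 = 51
5+1 = 6
(Equivalently, 54 111 453 129 492 mod 9 = 6.)

6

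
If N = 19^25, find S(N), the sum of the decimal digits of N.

163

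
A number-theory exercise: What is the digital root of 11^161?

The digital root of n equals n mod 9 (or 9 when 9 | n), so we need 11^161 mod 9.
11^161 ≡ 5 (mod 9), so the digital root is 5.

5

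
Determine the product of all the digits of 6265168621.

207360

6×2×6×5×1×6×8×6×2×1 = 207360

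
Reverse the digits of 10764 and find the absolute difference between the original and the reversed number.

Reverse of 10764 is 46701.
|10764 − 46701| = 35937

35937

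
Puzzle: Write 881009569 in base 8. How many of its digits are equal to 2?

1

881009569 in base 8 is 6440621641.
The digit 2 appears 1 time.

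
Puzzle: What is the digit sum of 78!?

78! = 11324281178206297831457521158732046228731749579488251990048962825668835325234200766245086213177344000000000000000000
Sum of its 116 digits: 423.

423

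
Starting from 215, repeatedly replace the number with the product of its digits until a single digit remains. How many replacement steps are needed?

2

215 → 10 → 0 (2 steps)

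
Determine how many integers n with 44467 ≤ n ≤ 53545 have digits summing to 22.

623

The integers in [44467, 53545] that have digits summing to 22: 44473, 44482, 44491, 44509, 44518, 44527, …, 53536, 53545.
623 qualify.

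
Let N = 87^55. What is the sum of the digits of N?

504

87^55 = 47158381777549800777797144252493898667711391838183215938688109812325350475112864024966353548952432822725543
Sum of its 107 digits: 504.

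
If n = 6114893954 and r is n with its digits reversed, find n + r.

10708878070

Reverse of 6114893954 is 4593984116.
6114893954 + 4593984116 = 10708878070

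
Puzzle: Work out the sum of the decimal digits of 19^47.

19^47 = 1263046223881900339210386091365390321169375020004522243688539
Sum of its 61 digits: 226.

226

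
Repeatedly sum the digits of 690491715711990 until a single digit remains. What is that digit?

6

6+9+0+4+9+1+7+1+5+7+1+1+9+9+0 = 69
6+9 = 15
1+5 = 6
(Equivalently, 690491715711990 mod 9 = 6.)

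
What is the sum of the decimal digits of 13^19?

85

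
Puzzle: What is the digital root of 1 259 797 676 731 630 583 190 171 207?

6

1+2+5+9+7+9+7+6+7+6+7+3+1+6+3+0+5+8+3+1+9+0+1+7+1+2+0+7 = 123
1+2+3 = 6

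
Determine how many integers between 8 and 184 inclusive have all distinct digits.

143

The integers in [8, 184] that have all distinct digits: 8, 9, 10, 12, 13, 14, …, 183, 184.
143 qualify.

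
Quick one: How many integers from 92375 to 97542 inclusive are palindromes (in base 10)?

51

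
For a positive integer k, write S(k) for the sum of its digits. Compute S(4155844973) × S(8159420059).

S(4155844973) = 4+1+5+5+8+4+4+9+7+3 = 50.
S(8159420059) = 8+1+5+9+4+2+0+0+5+9 = 43.
50 · 43 = 2150.

2150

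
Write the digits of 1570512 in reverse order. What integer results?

2150751

Reversing 1570512 gives 2150751.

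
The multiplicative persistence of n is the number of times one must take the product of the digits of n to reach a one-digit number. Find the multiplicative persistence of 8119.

3

8119 → 72 → 14 → 4 (3 steps)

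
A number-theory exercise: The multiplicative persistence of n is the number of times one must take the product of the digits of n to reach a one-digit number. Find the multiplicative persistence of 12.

12 → 2 (1 step)

1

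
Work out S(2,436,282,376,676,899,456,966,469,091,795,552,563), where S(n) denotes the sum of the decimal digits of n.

200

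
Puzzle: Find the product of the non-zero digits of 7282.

7×2×8×2 = 224

224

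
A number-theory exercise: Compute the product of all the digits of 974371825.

423360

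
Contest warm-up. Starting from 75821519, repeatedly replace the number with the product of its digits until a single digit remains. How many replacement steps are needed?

2

75821519 → 25200 → 0 (2 steps)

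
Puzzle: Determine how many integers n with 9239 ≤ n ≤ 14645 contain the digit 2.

The integers in [9239, 14645] that contain the digit 2: 9239, 9240, 9241, 9242, 9243, 9244, …, 14632, 14642.
2216 qualify.

2216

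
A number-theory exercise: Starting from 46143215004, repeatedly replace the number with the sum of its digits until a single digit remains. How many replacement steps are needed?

2

46143215004 → 30 → 3 (2 steps)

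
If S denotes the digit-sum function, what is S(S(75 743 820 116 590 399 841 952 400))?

4

First digit sum: 112.
1+1+2 = 4.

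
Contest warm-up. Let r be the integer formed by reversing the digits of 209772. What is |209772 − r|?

Reverse of 209772 is 277902.
|209772 − 277902| = 68130

68130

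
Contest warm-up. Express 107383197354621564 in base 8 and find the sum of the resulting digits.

107383197354621564 in base 8 is 5754007136512575174.
Digit sum: 5+7+5+4+0+0+7+1+3+6+5+1+2+5+7+5+1+7+4 = 75.

75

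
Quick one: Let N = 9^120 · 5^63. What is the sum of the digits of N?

720

9^120 · 5^63 = 350115554820419660804651979458543830639631464898299990117495522859593015684439604460775656953208720489247976045098340210082188406204295461066067218780517578125
Sum of its 159 digits: 720.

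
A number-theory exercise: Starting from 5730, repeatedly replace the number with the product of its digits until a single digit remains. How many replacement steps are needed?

5730 → 0 (1 step)

1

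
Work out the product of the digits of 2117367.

1764

2×1×1×7×3×6×7 = 1764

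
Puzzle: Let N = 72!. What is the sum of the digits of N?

432

72! = 61234458376886086861524070385274672740778091784697328983823014963978384987221689274204160000000000000000
Sum of its 104 digits: 432.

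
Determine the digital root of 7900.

7+9+0+0 = 16
1+6 = 7

7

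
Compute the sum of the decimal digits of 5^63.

5^63 = 108420217248550443400745280086994171142578125
Sum of its 45 digits: 170.

170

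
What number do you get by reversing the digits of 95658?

85659

Reversing 95658 gives 85659.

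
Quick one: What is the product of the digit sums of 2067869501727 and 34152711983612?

3180

S(2067869501727) = 2+0+6+7+8+6+9+5+0+1+7+2+7 = 60.
S(34152711983612) = 3+4+1+5+2+7+1+1+9+8+3+6+1+2 = 53.
60 · 53 = 3180.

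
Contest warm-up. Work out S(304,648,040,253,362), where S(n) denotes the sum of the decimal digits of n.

50

3+0+4+6+4+8+0+4+0+2+5+3+3+6+2 = 50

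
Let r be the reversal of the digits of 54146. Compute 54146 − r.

Reverse of 54146 is 64145.
54146 − 64145 = -9999

-9999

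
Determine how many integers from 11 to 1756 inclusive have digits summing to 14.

The integers in [11, 1756] that have digits summing to 14: 59, 68, 77, 86, 95, 149, …, 1742, 1751.
138 qualify.

138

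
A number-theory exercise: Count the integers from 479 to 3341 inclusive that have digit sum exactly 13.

211

The integers in [479, 3341] that have digit sum exactly 13: 481, 490, 508, 517, 526, 535, …, 3325, 3334.
211 qualify.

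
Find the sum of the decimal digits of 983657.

38

9+8+3+6+5+7 = 38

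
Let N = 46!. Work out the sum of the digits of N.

216

46! = 5502622159812088949850305428800254892961651752960000000000
Sum of its 58 digits: 216.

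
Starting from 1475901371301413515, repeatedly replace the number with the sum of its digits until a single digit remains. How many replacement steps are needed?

1475901371301413515 → 61 → 7 (2 steps)

2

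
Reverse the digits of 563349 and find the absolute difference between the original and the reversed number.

Reverse of 563349 is 943365.
|563349 − 943365| = 380016

380016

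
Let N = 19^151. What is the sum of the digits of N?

802

19^151 = 12353605938418008854620479769900388777940003795584514105288514340940113460963690793226426629221452312944554085990661282837486662264820108464118115018156037063238031190080425130760696243299273019
Sum of its 194 digits: 802.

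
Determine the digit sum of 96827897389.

76

9+6+8+2+7+8+9+7+3+8+9 = 76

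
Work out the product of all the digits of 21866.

2×1×8×6×6 = 576

576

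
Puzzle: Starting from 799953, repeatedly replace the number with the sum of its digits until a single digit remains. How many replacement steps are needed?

2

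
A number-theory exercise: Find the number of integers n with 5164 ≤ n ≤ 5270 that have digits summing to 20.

The integers in [5164, 5270] that have digits summing to 20: 5168, 5177, 5186, 5195, 5249, 5258, 5267.
7 qualify.

7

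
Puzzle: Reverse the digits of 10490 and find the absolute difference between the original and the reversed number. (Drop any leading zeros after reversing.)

Reverse of 10490 is 9401.
|10490 − 9401| = 1089

1089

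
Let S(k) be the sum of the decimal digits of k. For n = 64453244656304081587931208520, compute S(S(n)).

7

First digit sum: 115.
1+1+5 = 7.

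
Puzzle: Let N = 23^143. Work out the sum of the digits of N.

23^143 = 533433824640488811255467888429177995306089693213081491372535254217042221975386603625967546943230978654560499147586532042348230582998274774093432977517361713175569741670875184040861446737791580967
Sum of its 195 digits: 911.

911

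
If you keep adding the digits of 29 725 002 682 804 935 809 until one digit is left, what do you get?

2+9+7+2+5+0+0+2+6+8+2+8+0+4+9+3+5+8+0+9 = 89
8+9 = 17
1+7 = 8
(Equivalently, 29 725 002 682 804 935 809 mod 9 = 8.)

8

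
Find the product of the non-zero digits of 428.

4×2×8 = 64

64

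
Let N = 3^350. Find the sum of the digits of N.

747

3^350 = 98274117348321974353044780928022697503543794108996224149902690255438168118107927224939057895356483251830948245334782867413814443266637838233302304694183773324275704249
Sum of its 167 digits: 747.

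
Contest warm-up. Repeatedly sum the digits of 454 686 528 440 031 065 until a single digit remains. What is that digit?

8

4+5+4+6+8+6+5+2+8+4+4+0+0+3+1+0+6+5 = 71
7+1 = 8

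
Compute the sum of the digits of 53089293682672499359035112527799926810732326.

209

5+3+0+8+9+2+9+3+6+8+2+6+7+2+4+9+9+3+5+9+0+3+5+1+1+2+5+2+7+7+9+9+9+2+6+8+1+0+7+3+2+3+2+6 = 209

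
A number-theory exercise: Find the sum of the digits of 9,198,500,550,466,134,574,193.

9+1+9+8+5+0+0+5+5+0+4+6+6+1+3+4+5+7+4+1+9+3 = 95

95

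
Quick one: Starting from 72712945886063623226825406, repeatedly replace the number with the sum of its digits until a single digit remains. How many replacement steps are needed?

72712945886063623226825406 → 114 → 6 (2 steps)

2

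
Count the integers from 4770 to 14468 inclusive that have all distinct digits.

3780

The integers in [4770, 14468] that have all distinct digits: 4780, 4781, 4782, 4783, 4785, 4786, …, 14397, 14398.
3780 qualify.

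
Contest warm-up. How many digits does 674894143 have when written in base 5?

674894143 in base 5 is 2340233103033, which has 13 digits.

13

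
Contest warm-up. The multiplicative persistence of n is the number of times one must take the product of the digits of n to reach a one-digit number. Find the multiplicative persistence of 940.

940 → 0 (1 step)

1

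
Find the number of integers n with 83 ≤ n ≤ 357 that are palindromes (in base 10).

28

The integers in [83, 357] that are palindromes (in base 10): 88, 99, 101, 111, 121, 131, …, 343, 353.
28 qualify.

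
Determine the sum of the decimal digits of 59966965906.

5+9+9+6+6+9+6+5+9+0+6 = 70

70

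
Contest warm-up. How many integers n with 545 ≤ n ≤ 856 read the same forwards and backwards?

31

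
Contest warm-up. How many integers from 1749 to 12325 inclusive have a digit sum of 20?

683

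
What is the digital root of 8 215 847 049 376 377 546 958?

1

8+2+1+5+8+4+7+0+4+9+3+7+6+3+7+7+5+4+6+9+5+8 = 118
1+1+8 = 10
1+0 = 1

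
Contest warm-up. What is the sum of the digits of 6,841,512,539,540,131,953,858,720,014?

110

6+8+4+1+5+1+2+5+3+9+5+4+0+1+3+1+9+5+3+8+5+8+7+2+0+0+1+4 = 110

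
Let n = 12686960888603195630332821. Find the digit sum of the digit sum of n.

First digit sum: 114.
1+1+4 = 6.

6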